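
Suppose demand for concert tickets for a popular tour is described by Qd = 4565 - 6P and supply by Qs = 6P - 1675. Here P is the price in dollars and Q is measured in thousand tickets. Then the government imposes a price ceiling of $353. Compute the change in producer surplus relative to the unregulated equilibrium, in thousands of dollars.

Without the control the market clears where 4565 - 6P = 6P - 1675, i.e. P* = 520 and Q* = 1445.
Since 353 < 520, the ceiling is binding.
At P = 353: Qd = 4565 - 6·353 = 2447 and Qs = 6·353 - 1675 = 443.
Producer surplus without the control is ½ · (520 - 1675/6) · 1445 = 2088025/12.
With the ceiling, producers sell 443 units at 353, so PS = ½ · (353 - 1675/6) · 443 = 196249/12.
Change in producer surplus = 196249/12 - 2088025/12 = -157648.

-157648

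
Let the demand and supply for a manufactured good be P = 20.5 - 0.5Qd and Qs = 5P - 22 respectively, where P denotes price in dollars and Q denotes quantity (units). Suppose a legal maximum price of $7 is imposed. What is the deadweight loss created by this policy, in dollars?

35

Rearranging demand gives Qd = 41 - 2P. In a free market, 41 - 2P = 5P - 22 gives the equilibrium P* = 9, Q* = 23.
Since 7 < 9, the ceiling is binding.
At P = 7: Qd = 41 - 2·7 = 27 and Qs = 5·7 - 22 = 13.
Quantity traded falls to 13. At Q = 13 the demand price is (41 - 13)/2 = 14 and the supply price is (22 + 13)/5 = 7.
Deadweight loss = ½ · (14 - 7) · (23 - 13) = ½ · 7 · 10 = 35.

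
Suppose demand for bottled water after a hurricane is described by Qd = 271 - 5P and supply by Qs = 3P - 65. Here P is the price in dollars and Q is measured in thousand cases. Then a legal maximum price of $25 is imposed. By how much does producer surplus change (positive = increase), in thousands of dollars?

-603.5

Without the control the market clears where 271 - 5P = 3P - 65, i.e. P* = 42 and Q* = 61.
Because the ceiling (25) lies below the market-clearing price, it is binding.
At P = 25: Qd = 271 - 5·25 = 146 and Qs = 3·25 - 65 = 10.
Producer surplus without the control is ½ · (42 - 65/3) · 61 = 3721/6.
With the ceiling, producers sell 10 units at 25, so PS = ½ · (25 - 65/3) · 10 = 50/3.
Change in producer surplus = 50/3 - 3721/6 = -603.5.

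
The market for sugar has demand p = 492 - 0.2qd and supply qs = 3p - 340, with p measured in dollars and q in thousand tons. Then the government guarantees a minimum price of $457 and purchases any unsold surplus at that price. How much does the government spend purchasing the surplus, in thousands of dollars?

Rearranging demand gives qd = 2460 - 5p. Setting quantity demanded equal to quantity supplied, 2460 - 5p = 3p - 340, gives p* = 350 and q* = 710.
Because the floor (457) lies above the market-clearing price, it is binding.
At p = 457: qd = 2460 - 5·457 = 175 and qs = 3·457 - 340 = 1031.
Surplus = qs - qd = 856.
Government expenditure = surplus × support price = 856 × 457 = 391192.

391192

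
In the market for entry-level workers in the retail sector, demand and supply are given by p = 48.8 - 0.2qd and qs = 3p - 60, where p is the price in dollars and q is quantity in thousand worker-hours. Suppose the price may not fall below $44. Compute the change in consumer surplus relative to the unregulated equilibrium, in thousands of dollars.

-234

Rearranging demand gives qd = 244 - 5p. In a free market, 244 - 5p = 3p - 60 gives the equilibrium p* = 38, q* = 54.
Because the floor (44) lies above the market-clearing price, it is binding.
At p = 44: qd = 244 - 5·44 = 24 and qs = 3·44 - 60 = 72.
Consumer surplus without the control is ½ · (48.8 - 38) · 54 = 291.6.
With the floor, consumers buy 24 units at 44, so CS = ½ · (48.8 - 44) · 24 = 57.6.
Change in consumer surplus = 57.6 - 291.6 = -234.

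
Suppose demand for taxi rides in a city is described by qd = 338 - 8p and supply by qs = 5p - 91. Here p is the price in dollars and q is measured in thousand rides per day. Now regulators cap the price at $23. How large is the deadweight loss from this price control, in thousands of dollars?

In a free market, 338 - 8p = 5p - 91 gives the equilibrium p* = 33, q* = 74.
The ceiling of 23 is below the equilibrium price 33, so it binds.
At p = 23: qd = 338 - 8·23 = 154 and qs = 5·23 - 91 = 24.
Quantity traded falls to 24. At q = 24 the demand price is (338 - 24)/8 = 39.25 and the supply price is (91 + 24)/5 = 23.
Deadweight loss = ½ · (39.25 - 23) · (74 - 24) = ½ · 16.25 · 50 = 406.25.

406.25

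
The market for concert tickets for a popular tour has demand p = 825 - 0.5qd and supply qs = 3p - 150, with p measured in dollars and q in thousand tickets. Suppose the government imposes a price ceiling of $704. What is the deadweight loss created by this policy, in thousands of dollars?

Rearranging demand gives qd = 1650 - 2p. Setting quantity demanded equal to quantity supplied, 1650 - 2p = 3p - 150, gives p* = 360 and q* = 930.
Since 704 is above p* = 360, the ceiling does not bind and the free-market outcome prevails.
Since the control does not bind, no trades are prevented and deadweight loss is zero.

0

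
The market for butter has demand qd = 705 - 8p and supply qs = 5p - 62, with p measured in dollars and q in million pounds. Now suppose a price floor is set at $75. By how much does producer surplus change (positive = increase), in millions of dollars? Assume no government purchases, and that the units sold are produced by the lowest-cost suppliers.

41.6

Setting quantity demanded equal to quantity supplied, 705 - 8p = 5p - 62, gives p* = 59 and q* = 233.
The floor of 75 is above the equilibrium price 59, so it binds.
At p = 75: qd = 705 - 8·75 = 105 and qs = 5·75 - 62 = 313.
Producer surplus without the control is ½ · (59 - 12.4) · 233 = 5428.9.
With the floor, 105 units are sold at 75. The supply price at q = 105 is 33.4, so PS = ½ · [(75 - 12.4) + (75 - 33.4)] · 105 = 5470.5.
Change in producer surplus = 5470.5 - 5428.9 = 41.6.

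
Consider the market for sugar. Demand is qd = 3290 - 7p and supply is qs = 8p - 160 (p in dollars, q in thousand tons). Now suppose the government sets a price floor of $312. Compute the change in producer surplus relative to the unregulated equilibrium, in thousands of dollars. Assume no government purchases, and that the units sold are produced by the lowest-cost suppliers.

70099.75

Equilibrium: 3290 - 7p = 8p - 160, so 3450 = 15p and p* = 230, q* = 1680.
Since 312 > 230, the floor is binding.
At p = 312: qd = 3290 - 7·312 = 1106 and qs = 8·312 - 160 = 2336.
Producer surplus without the control is ½ · (230 - 20) · 1680 = 176400.
With the floor, 1106 units are sold at 312. The supply price at q = 1106 is 158.25, so PS = ½ · [(312 - 20) + (312 - 158.25)] · 1106 = 246499.75.
Change in producer surplus = 246499.75 - 176400 = 70099.75.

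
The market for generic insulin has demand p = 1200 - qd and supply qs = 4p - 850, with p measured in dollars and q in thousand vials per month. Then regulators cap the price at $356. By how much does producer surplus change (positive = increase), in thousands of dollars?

Rearranging demand gives qd = 1200 - p. In a free market, 1200 - p = 4p - 850 gives the equilibrium p* = 410, q* = 790.
Since 356 < 410, the ceiling is binding.
At p = 356: qd = 1200 - 356 = 844 and qs = 4·356 - 850 = 574.
Producer surplus without the control is ½ · (410 - 212.5) · 790 = 78012.5.
With the ceiling, producers sell 574 units at 356, so PS = ½ · (356 - 212.5) · 574 = 41184.5.
Change in producer surplus = 41184.5 - 78012.5 = -36828.

-36828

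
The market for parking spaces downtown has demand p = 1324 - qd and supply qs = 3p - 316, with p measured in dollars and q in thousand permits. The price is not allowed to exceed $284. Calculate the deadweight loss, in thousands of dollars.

Rearranging demand gives qd = 1324 - p. Equilibrium: 1324 - p = 3p - 316, so 1640 = 4p and p* = 410, q* = 914.
Because the ceiling (284) lies below the market-clearing price, it is binding.
At p = 284: qd = 1324 - 284 = 1040 and qs = 3·284 - 316 = 536.
Quantity traded falls to 536. At q = 536 the demand price is 1324 - 536 = 788 and the supply price is (316 + 536)/3 = 284.
Deadweight loss = ½ · (788 - 284) · (914 - 536) = ½ · 504 · 378 = 95256.

95256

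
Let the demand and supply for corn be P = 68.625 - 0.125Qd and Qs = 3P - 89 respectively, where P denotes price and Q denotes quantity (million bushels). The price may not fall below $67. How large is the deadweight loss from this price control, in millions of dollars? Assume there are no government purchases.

1188

Rearranging demand gives Qd = 549 - 8P. Setting quantity demanded equal to quantity supplied, 549 - 8P = 3P - 89, gives P* = 58 and Q* = 85.
The floor of 67 is above the equilibrium price 58, so it binds.
At P = 67: Qd = 549 - 8·67 = 13 and Qs = 3·67 - 89 = 112.
Quantity traded falls to 13. At Q = 13 the demand price is (549 - 13)/8 = 67 and the supply price is (89 + 13)/3 = 34.
Deadweight loss = ½ · (67 - 34) · (85 - 13) = ½ · 33 · 72 = 1188.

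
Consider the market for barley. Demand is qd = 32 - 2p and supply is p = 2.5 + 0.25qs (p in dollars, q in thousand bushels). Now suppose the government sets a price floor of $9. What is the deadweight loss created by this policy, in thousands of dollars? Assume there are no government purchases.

Rearranging supply gives qs = 4p - 10. Without the control the market clears where 32 - 2p = 4p - 10, i.e. p* = 7 and q* = 18.
Since 9 > 7, the floor is binding.
At p = 9: qd = 32 - 2·9 = 14 and qs = 4·9 - 10 = 26.
Quantity traded falls to 14. At q = 14 the demand price is (32 - 14)/2 = 9 and the supply price is (10 + 14)/4 = 6.
Deadweight loss = ½ · (9 - 6) · (18 - 14) = ½ · 3 · 4 = 6.

6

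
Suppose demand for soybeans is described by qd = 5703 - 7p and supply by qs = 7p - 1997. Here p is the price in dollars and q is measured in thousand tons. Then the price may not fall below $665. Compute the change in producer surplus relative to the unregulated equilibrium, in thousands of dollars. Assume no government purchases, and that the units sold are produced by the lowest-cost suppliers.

In a free market, 5703 - 7p = 7p - 1997 gives the equilibrium p* = 550, q* = 1853.
Since 665 > 550, the floor is binding.
At p = 665: qd = 5703 - 7·665 = 1048 and qs = 7·665 - 1997 = 2658.
Producer surplus without the control is ½ · (550 - 1997/7) · 1853 = 3433609/14.
With the floor, 1048 units are sold at 665. The supply price at q = 1048 is 435, so PS = ½ · [(665 - 1997/7) + (665 - 435)] · 1048 = 2236432/7.
Change in producer surplus = 2236432/7 - 3433609/14 = 74232.5.

74232.5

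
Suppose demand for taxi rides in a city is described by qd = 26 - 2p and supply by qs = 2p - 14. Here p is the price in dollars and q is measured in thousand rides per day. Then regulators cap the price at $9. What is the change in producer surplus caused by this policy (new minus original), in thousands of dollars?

Without the control the market clears where 26 - 2p = 2p - 14, i.e. p* = 10 and q* = 6.
The ceiling of 9 is below the equilibrium price 10, so it binds.
At p = 9: qd = 26 - 2·9 = 8 and qs = 2·9 - 14 = 4.
Producer surplus without the control is ½ · (10 - 7) · 6 = 9.
With the ceiling, producers sell 4 units at 9, so PS = ½ · (9 - 7) · 4 = 4.
Change in producer surplus = 4 - 9 = -5.

-5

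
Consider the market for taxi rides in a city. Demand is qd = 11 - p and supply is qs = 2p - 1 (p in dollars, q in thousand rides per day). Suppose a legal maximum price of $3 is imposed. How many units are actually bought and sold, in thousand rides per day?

In a free market, 11 - p = 2p - 1 gives the equilibrium p* = 4, q* = 7.
Because the ceiling (3) lies below the market-clearing price, it is binding.
At p = 3: qd = 11 - 3 = 8 and qs = 2·3 - 1 = 5.
The quantity actually transacted is the short side, supply: 5.

5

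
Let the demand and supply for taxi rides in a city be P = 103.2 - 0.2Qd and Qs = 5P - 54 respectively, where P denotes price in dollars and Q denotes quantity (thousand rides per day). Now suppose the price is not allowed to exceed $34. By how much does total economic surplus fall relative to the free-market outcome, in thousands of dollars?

Rearranging demand gives Qd = 516 - 5P. Equilibrium: 516 - 5P = 5P - 54, so 570 = 10P and P* = 57, Q* = 231.
The ceiling of 34 is below the equilibrium price 57, so it binds.
At P = 34: Qd = 516 - 5·34 = 346 and Qs = 5·34 - 54 = 116.
Quantity traded falls to 116. At Q = 116 the demand price is (516 - 116)/5 = 80 and the supply price is (54 + 116)/5 = 34.
Deadweight loss = ½ · (80 - 34) · (231 - 116) = ½ · 46 · 115 = 2645.

2645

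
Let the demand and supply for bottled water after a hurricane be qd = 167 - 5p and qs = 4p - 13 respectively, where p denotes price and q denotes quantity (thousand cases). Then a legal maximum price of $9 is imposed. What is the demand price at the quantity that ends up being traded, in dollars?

28.8

Without the control the market clears where 167 - 5p = 4p - 13, i.e. p* = 20 and q* = 67.
Because the ceiling (9) lies below the market-clearing price, it is binding.
At p = 9: qd = 167 - 5·9 = 122 and qs = 4·9 - 13 = 23.
Only 23 units reach the market. On the demand curve, the marginal buyer's willingness to pay at q = 23 is (167 - 23)/5 = 28.8.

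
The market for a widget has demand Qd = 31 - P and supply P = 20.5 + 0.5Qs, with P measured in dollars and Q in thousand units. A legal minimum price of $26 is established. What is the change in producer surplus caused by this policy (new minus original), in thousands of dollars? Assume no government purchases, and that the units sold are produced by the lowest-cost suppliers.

9

Rearranging supply gives Qs = 2P - 41. Without the control the market clears where 31 - P = 2P - 41, i.e. P* = 24 and Q* = 7.
Since 26 > 24, the floor is binding.
At P = 26: Qd = 31 - 26 = 5 and Qs = 2·26 - 41 = 11.
Producer surplus without the control is ½ · (24 - 20.5) · 7 = 12.25.
With the floor, 5 units are sold at 26. The supply price at Q = 5 is 23, so PS = ½ · [(26 - 20.5) + (26 - 23)] · 5 = 21.25.
Change in producer surplus = 21.25 - 12.25 = 9.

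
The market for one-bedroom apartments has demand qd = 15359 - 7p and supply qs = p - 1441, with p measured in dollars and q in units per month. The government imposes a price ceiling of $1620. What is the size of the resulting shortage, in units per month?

Setting quantity demanded equal to quantity supplied, 15359 - 7p = p - 1441, gives p* = 2100 and q* = 659.
Because the ceiling (1620) lies below the market-clearing price, it is binding.
At p = 1620: qd = 15359 - 7·1620 = 4019 and qs = 1620 - 1441 = 179.
Shortage = qd - qs = 4019 - 179 = 3840.

3840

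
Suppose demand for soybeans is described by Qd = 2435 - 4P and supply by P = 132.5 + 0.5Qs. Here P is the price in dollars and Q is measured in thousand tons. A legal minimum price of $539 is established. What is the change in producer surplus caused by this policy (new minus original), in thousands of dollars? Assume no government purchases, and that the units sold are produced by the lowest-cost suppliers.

-6853

Rearranging supply gives Qs = 2P - 265. Without the control the market clears where 2435 - 4P = 2P - 265, i.e. P* = 450 and Q* = 635.
Because the floor (539) lies above the market-clearing price, it is binding.
At P = 539: Qd = 2435 - 4·539 = 279 and Qs = 2·539 - 265 = 813.
Producer surplus without the control is ½ · (450 - 132.5) · 635 = 100806.25.
With the floor, 279 units are sold at 539. The supply price at Q = 279 is 272, so PS = ½ · [(539 - 132.5) + (539 - 272)] · 279 = 93953.25.
Change in producer surplus = 93953.25 - 100806.25 = -6853.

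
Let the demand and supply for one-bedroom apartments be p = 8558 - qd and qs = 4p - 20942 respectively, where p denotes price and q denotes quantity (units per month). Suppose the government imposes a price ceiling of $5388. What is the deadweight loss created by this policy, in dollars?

Rearranging demand gives qd = 8558 - p. Equilibrium: 8558 - p = 4p - 20942, so 29500 = 5p and p* = 5900, q* = 2658.
Because the ceiling (5388) lies below the market-clearing price, it is binding.
At p = 5388: qd = 8558 - 5388 = 3170 and qs = 4·5388 - 20942 = 610.
Quantity traded falls to 610. At q = 610 the demand price is 8558 - 610 = 7948 and the supply price is (20942 + 610)/4 = 5388.
Deadweight loss = ½ · (7948 - 5388) · (2658 - 610) = ½ · 2560 · 2048 = 2621440.

2621440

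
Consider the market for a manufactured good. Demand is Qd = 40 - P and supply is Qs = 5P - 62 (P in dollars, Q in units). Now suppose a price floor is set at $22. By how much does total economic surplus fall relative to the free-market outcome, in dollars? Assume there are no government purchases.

Without the control the market clears where 40 - P = 5P - 62, i.e. P* = 17 and Q* = 23.
The floor of 22 is above the equilibrium price 17, so it binds.
At P = 22: Qd = 40 - 22 = 18 and Qs = 5·22 - 62 = 48.
Quantity traded falls to 18. At Q = 18 the demand price is 40 - 18 = 22 and the supply price is (62 + 18)/5 = 16.
Deadweight loss = ½ · (22 - 16) · (23 - 18) = ½ · 6 · 5 = 15.

15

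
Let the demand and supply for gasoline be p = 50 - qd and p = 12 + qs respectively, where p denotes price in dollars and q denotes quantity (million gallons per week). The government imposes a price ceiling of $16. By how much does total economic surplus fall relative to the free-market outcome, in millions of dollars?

Rearranging demand gives qd = 50 - p; rearranging supply gives qs = p - 12. In a free market, 50 - p = p - 12 gives the equilibrium p* = 31, q* = 19.
The ceiling of 16 is below the equilibrium price 31, so it binds.
At p = 16: qd = 50 - 16 = 34 and qs = 16 - 12 = 4.
Quantity traded falls to 4. At q = 4 the demand price is 50 - 4 = 46 and the supply price is 12 + 4 = 16.
Deadweight loss = ½ · (46 - 16) · (19 - 4) = ½ · 30 · 15 = 225.

225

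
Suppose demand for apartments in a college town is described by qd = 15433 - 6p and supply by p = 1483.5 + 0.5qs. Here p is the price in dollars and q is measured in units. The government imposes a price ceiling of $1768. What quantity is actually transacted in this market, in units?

569

Rearranging supply gives qs = 2p - 2967. Equilibrium: 15433 - 6p = 2p - 2967, so 18400 = 8p and p* = 2300, q* = 1633.
Because the ceiling (1768) lies below the market-clearing price, it is binding.
At p = 1768: qd = 15433 - 6·1768 = 4825 and qs = 2·1768 - 2967 = 569.
The quantity actually transacted is the short side, supply: 569.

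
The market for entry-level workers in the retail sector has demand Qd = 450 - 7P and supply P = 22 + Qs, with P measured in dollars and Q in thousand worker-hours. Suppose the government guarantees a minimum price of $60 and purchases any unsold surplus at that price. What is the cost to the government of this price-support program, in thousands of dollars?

Rearranging supply gives Qs = P - 22. Setting quantity demanded equal to quantity supplied, 450 - 7P = P - 22, gives P* = 59 and Q* = 37.
Since 60 > 59, the floor is binding.
At P = 60: Qd = 450 - 7·60 = 30 and Qs = 60 - 22 = 38.
Surplus = Qs - Qd = 8.
Government expenditure = surplus × support price = 8 × 60 = 480.

480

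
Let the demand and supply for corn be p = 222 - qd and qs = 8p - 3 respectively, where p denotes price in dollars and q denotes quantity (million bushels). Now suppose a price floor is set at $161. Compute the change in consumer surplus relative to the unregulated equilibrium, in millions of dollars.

Rearranging demand gives qd = 222 - p. In a free market, 222 - p = 8p - 3 gives the equilibrium p* = 25, q* = 197.
Because the floor (161) lies above the market-clearing price, it is binding.
At p = 161: qd = 222 - 161 = 61 and qs = 8·161 - 3 = 1285.
Consumer surplus without the control is ½ · (222 - 25) · 197 = 19404.5.
With the floor, consumers buy 61 units at 161, so CS = ½ · (222 - 161) · 61 = 1860.5.
Change in consumer surplus = 1860.5 - 19404.5 = -17544.

-17544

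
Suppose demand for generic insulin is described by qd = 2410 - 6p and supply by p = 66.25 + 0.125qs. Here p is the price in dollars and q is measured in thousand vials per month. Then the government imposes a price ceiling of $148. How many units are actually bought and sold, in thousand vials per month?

Rearranging supply gives qs = 8p - 530. Setting quantity demanded equal to quantity supplied, 2410 - 6p = 8p - 530, gives p* = 210 and q* = 1150.
Because the ceiling (148) lies below the market-clearing price, it is binding.
At p = 148: qd = 2410 - 6·148 = 1522 and qs = 8·148 - 530 = 654.
The quantity actually transacted is the short side, supply: 654.

654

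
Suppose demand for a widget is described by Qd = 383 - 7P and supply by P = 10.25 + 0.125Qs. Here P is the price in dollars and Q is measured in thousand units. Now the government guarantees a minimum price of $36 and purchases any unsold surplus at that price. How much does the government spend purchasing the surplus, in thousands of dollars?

Rearranging supply gives Qs = 8P - 82. Equilibrium: 383 - 7P = 8P - 82, so 465 = 15P and P* = 31, Q* = 166.
Because the floor (36) lies above the market-clearing price, it is binding.
At P = 36: Qd = 383 - 7·36 = 131 and Qs = 8·36 - 82 = 206.
Surplus = Qs - Qd = 75.
Government expenditure = surplus × support price = 75 × 36 = 2700.

2700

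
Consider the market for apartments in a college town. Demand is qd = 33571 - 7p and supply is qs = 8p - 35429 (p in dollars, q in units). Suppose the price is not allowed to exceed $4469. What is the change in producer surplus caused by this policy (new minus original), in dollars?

Setting quantity demanded equal to quantity supplied, 33571 - 7p = 8p - 35429, gives p* = 4600 and q* = 1371.
The ceiling of 4469 is below the equilibrium price 4600, so it binds.
At p = 4469: qd = 33571 - 7·4469 = 2288 and qs = 8·4469 - 35429 = 323.
Producer surplus without the control is ½ · (4600 - 4428.625) · 1371 = 117477.5625.
With the ceiling, producers sell 323 units at 4469, so PS = ½ · (4469 - 4428.625) · 323 = 6520.5625.
Change in producer surplus = 6520.5625 - 117477.5625 = -110957.

-110957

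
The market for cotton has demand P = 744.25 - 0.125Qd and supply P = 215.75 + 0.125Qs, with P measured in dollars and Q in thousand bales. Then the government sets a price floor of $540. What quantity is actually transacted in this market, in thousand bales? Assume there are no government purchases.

1634

Rearranging demand gives Qd = 5954 - 8P; rearranging supply gives Qs = 8P - 1726. In a free market, 5954 - 8P = 8P - 1726 gives the equilibrium P* = 480, Q* = 2114.
Because the floor (540) lies above the market-clearing price, it is binding.
At P = 540: Qd = 5954 - 8·540 = 1634 and Qs = 8·540 - 1726 = 2594.
The quantity actually transacted is the short side, demand: 1634.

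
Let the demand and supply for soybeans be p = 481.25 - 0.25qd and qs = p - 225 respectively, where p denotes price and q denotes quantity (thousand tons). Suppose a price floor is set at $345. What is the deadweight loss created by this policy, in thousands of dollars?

0

Rearranging demand gives qd = 1925 - 4p. In a free market, 1925 - 4p = p - 225 gives the equilibrium p* = 430, q* = 205.
Since 345 is below p* = 430, the floor does not bind and the free-market outcome prevails.
Since the control does not bind, no trades are prevented and deadweight loss is zero.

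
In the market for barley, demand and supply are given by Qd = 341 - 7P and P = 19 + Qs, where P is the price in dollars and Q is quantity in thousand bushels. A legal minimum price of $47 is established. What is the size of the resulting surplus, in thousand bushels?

16

Rearranging supply gives Qs = P - 19. Setting quantity demanded equal to quantity supplied, 341 - 7P = P - 19, gives P* = 45 and Q* = 26.
Since 47 > 45, the floor is binding.
At P = 47: Qd = 341 - 7·47 = 12 and Qs = 47 - 19 = 28.
Surplus = Qs - Qd = 28 - 12 = 16.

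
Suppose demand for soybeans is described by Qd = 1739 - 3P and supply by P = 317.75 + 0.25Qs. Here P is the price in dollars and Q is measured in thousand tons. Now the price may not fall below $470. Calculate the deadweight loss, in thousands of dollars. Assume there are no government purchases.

Rearranging supply gives Qs = 4P - 1271. In a free market, 1739 - 3P = 4P - 1271 gives the equilibrium P* = 430, Q* = 449.
The floor of 470 is above the equilibrium price 430, so it binds.
At P = 470: Qd = 1739 - 3·470 = 329 and Qs = 4·470 - 1271 = 609.
Quantity traded falls to 329. At Q = 329 the demand price is (1739 - 329)/3 = 470 and the supply price is (1271 + 329)/4 = 400.
Deadweight loss = ½ · (470 - 400) · (449 - 329) = ½ · 70 · 120 = 4200.

4200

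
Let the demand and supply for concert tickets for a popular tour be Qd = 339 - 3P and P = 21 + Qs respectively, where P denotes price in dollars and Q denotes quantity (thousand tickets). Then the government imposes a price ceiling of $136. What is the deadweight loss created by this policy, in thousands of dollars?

0

Rearranging supply gives Qs = P - 21. Equilibrium: 339 - 3P = P - 21, so 360 = 4P and P* = 90, Q* = 69.
Since 136 is above P* = 90, the ceiling does not bind and the free-market outcome prevails.
Since the control does not bind, no trades are prevented and deadweight loss is zero.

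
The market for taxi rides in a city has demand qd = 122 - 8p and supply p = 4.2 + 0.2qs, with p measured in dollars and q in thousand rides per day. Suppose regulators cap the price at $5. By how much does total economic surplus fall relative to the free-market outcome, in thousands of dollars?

Rearranging supply gives qs = 5p - 21. Without the control the market clears where 122 - 8p = 5p - 21, i.e. p* = 11 and q* = 34.
The ceiling of 5 is below the equilibrium price 11, so it binds.
At p = 5: qd = 122 - 8·5 = 82 and qs = 5·5 - 21 = 4.
Quantity traded falls to 4. At q = 4 the demand price is (122 - 4)/8 = 14.75 and the supply price is (21 + 4)/5 = 5.
Deadweight loss = ½ · (14.75 - 5) · (34 - 4) = ½ · 9.75 · 30 = 146.25.

146.25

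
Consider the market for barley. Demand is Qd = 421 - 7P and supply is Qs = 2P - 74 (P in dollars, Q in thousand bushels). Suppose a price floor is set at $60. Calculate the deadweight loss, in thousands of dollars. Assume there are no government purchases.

393.75

Setting quantity demanded equal to quantity supplied, 421 - 7P = 2P - 74, gives P* = 55 and Q* = 36.
Because the floor (60) lies above the market-clearing price, it is binding.
At P = 60: Qd = 421 - 7·60 = 1 and Qs = 2·60 - 74 = 46.
Quantity traded falls to 1. At Q = 1 the demand price is (421 - 1)/7 = 60 and the supply price is (74 + 1)/2 = 37.5.
Deadweight loss = ½ · (60 - 37.5) · (36 - 1) = ½ · 22.5 · 35 = 393.75.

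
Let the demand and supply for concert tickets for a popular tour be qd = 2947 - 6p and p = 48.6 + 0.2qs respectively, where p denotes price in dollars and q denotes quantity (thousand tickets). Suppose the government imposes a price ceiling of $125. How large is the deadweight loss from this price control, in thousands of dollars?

124781.25

Rearranging supply gives qs = 5p - 243. Without the control the market clears where 2947 - 6p = 5p - 243, i.e. p* = 290 and q* = 1207.
Since 125 < 290, the ceiling is binding.
At p = 125: qd = 2947 - 6·125 = 2197 and qs = 5·125 - 243 = 382.
Quantity traded falls to 382. At q = 382 the demand price is (2947 - 382)/6 = 427.5 and the supply price is (243 + 382)/5 = 125.
Deadweight loss = ½ · (427.5 - 125) · (1207 - 382) = ½ · 302.5 · 825 = 124781.25.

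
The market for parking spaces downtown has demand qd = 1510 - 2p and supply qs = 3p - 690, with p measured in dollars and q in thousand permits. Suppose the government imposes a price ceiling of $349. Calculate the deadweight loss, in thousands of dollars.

31053.75

Equilibrium: 1510 - 2p = 3p - 690, so 2200 = 5p and p* = 440, q* = 630.
Because the ceiling (349) lies below the market-clearing price, it is binding.
At p = 349: qd = 1510 - 2·349 = 812 and qs = 3·349 - 690 = 357.
Quantity traded falls to 357. At q = 357 the demand price is (1510 - 357)/2 = 576.5 and the supply price is (690 + 357)/3 = 349.
Deadweight loss = ½ · (576.5 - 349) · (630 - 357) = ½ · 227.5 · 273 = 31053.75.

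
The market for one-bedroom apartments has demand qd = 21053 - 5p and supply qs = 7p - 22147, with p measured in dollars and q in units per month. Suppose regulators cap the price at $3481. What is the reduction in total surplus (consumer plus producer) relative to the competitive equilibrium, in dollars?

Equilibrium: 21053 - 5p = 7p - 22147, so 43200 = 12p and p* = 3600, q* = 3053.
The ceiling of 3481 is below the equilibrium price 3600, so it binds.
At p = 3481: qd = 21053 - 5·3481 = 3648 and qs = 7·3481 - 22147 = 2220.
Quantity traded falls to 2220. At q = 2220 the demand price is (21053 - 2220)/5 = 3766.6 and the supply price is (22147 + 2220)/7 = 3481.
Deadweight loss = ½ · (3766.6 - 3481) · (3053 - 2220) = ½ · 285.6 · 833 = 118952.4.

118952.4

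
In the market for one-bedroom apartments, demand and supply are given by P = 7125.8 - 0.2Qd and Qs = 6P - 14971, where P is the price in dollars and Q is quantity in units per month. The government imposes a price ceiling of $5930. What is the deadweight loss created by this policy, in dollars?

0

Rearranging demand gives Qd = 35629 - 5P. Without the control the market clears where 35629 - 5P = 6P - 14971, i.e. P* = 4600 and Q* = 12629.
Since 5930 is above P* = 4600, the ceiling does not bind and the free-market outcome prevails.
Since the control does not bind, no trades are prevented and deadweight loss is zero.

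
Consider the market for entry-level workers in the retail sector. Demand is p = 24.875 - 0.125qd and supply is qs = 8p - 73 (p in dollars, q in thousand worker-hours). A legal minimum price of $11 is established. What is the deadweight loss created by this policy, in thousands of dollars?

Rearranging demand gives qd = 199 - 8p. In a free market, 199 - 8p = 8p - 73 gives the equilibrium p* = 17, q* = 63.
The floor of 11 is below the equilibrium price 17, so it is not binding; the market clears at p* = 17, q* = 63.
Since the control does not bind, no trades are prevented and deadweight loss is zero.

0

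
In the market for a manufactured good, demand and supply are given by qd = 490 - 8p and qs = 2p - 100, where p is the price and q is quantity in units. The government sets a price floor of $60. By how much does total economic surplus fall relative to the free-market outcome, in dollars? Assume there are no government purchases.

20

Equilibrium: 490 - 8p = 2p - 100, so 590 = 10p and p* = 59, q* = 18.
The floor of 60 is above the equilibrium price 59, so it binds.
At p = 60: qd = 490 - 8·60 = 10 and qs = 2·60 - 100 = 20.
Quantity traded falls to 10. At q = 10 the demand price is (490 - 10)/8 = 60 and the supply price is (100 + 10)/2 = 55.
Deadweight loss = ½ · (60 - 55) · (18 - 10) = ½ · 5 · 8 = 20.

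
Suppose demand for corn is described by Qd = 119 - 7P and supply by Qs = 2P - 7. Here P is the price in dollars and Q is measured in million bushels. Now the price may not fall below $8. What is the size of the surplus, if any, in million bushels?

Without the control the market clears where 119 - 7P = 2P - 7, i.e. P* = 14 and Q* = 21.
Since 8 is below P* = 14, the floor does not bind and the free-market outcome prevails.
Since the control does not bind, there is no surplus.

0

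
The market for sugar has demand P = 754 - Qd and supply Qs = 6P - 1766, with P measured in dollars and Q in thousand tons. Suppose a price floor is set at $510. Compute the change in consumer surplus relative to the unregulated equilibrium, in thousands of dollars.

Rearranging demand gives Qd = 754 - P. In a free market, 754 - P = 6P - 1766 gives the equilibrium P* = 360, Q* = 394.
Because the floor (510) lies above the market-clearing price, it is binding.
At P = 510: Qd = 754 - 510 = 244 and Qs = 6·510 - 1766 = 1294.
Consumer surplus without the control is ½ · (754 - 360) · 394 = 77618.
With the floor, consumers buy 244 units at 510, so CS = ½ · (754 - 510) · 244 = 29768.
Change in consumer surplus = 29768 - 77618 = -47850.

-47850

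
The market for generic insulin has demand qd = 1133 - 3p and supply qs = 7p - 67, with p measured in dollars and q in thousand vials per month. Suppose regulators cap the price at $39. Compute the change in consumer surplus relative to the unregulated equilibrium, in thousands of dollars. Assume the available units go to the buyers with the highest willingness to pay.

Setting quantity demanded equal to quantity supplied, 1133 - 3p = 7p - 67, gives p* = 120 and q* = 773.
The ceiling of 39 is below the equilibrium price 120, so it binds.
At p = 39: qd = 1133 - 3·39 = 1016 and qs = 7·39 - 67 = 206.
Consumer surplus without the control is ½ · (1133/3 - 120) · 773 = 597529/6.
With the ceiling, 206 units are sold at 39 (assume they go to the highest-value buyers). The demand price at q = 206 is 309, so CS = ½ · [(1133/3 - 39) + (309 - 39)] · 206 = 188078/3.
Change in consumer surplus = 188078/3 - 597529/6 = -36895.5.

-36895.5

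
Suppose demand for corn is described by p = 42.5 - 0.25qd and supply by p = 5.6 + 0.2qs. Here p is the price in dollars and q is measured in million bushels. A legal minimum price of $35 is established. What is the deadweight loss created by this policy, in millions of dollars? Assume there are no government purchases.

Rearranging demand gives qd = 170 - 4p; rearranging supply gives qs = 5p - 28. In a free market, 170 - 4p = 5p - 28 gives the equilibrium p* = 22, q* = 82.
Because the floor (35) lies above the market-clearing price, it is binding.
At p = 35: qd = 170 - 4·35 = 30 and qs = 5·35 - 28 = 147.
Quantity traded falls to 30. At q = 30 the demand price is (170 - 30)/4 = 35 and the supply price is (28 + 30)/5 = 11.6.
Deadweight loss = ½ · (35 - 11.6) · (82 - 30) = ½ · 23.4 · 52 = 608.4.

608.4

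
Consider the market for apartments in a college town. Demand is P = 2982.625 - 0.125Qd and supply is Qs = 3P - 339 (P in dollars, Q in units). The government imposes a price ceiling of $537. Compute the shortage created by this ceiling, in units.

18293

Rearranging demand gives Qd = 23861 - 8P. Equilibrium: 23861 - 8P = 3P - 339, so 24200 = 11P and P* = 2200, Q* = 6261.
Because the ceiling (537) lies below the market-clearing price, it is binding.
At P = 537: Qd = 23861 - 8·537 = 19565 and Qs = 3·537 - 339 = 1272.
Shortage = Qd - Qs = 19565 - 1272 = 18293.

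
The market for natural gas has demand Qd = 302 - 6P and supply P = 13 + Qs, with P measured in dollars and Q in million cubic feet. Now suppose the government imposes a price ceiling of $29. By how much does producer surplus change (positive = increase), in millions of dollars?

-384

Rearranging supply gives Qs = P - 13. Without the control the market clears where 302 - 6P = P - 13, i.e. P* = 45 and Q* = 32.
Since 29 < 45, the ceiling is binding.
At P = 29: Qd = 302 - 6·29 = 128 and Qs = 29 - 13 = 16.
Producer surplus without the control is ½ · (45 - 13) · 32 = 512.
With the ceiling, producers sell 16 units at 29, so PS = ½ · (29 - 13) · 16 = 128.
Change in producer surplus = 128 - 512 = -384.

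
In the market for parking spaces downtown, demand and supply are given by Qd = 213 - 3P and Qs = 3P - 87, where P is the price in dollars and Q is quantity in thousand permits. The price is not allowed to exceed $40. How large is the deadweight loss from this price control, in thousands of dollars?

300

Without the control the market clears where 213 - 3P = 3P - 87, i.e. P* = 50 and Q* = 63.
Since 40 < 50, the ceiling is binding.
At P = 40: Qd = 213 - 3·40 = 93 and Qs = 3·40 - 87 = 33.
Quantity traded falls to 33. At Q = 33 the demand price is (213 - 33)/3 = 60 and the supply price is (87 + 33)/3 = 40.
Deadweight loss = ½ · (60 - 40) · (63 - 33) = ½ · 20 · 30 = 300.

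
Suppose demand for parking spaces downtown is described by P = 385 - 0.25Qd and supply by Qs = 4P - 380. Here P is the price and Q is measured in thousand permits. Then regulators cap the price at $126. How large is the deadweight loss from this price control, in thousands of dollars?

Rearranging demand gives Qd = 1540 - 4P. Setting quantity demanded equal to quantity supplied, 1540 - 4P = 4P - 380, gives P* = 240 and Q* = 580.
The ceiling of 126 is below the equilibrium price 240, so it binds.
At P = 126: Qd = 1540 - 4·126 = 1036 and Qs = 4·126 - 380 = 124.
Quantity traded falls to 124. At Q = 124 the demand price is (1540 - 124)/4 = 354 and the supply price is (380 + 124)/4 = 126.
Deadweight loss = ½ · (354 - 126) · (580 - 124) = ½ · 228 · 456 = 51984.

51984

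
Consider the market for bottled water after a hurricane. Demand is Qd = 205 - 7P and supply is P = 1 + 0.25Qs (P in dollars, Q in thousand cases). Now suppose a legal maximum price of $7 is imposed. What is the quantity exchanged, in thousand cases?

24

Rearranging supply gives Qs = 4P - 4. Setting quantity demanded equal to quantity supplied, 205 - 7P = 4P - 4, gives P* = 19 and Q* = 72.
Since 7 < 19, the ceiling is binding.
At P = 7: Qd = 205 - 7·7 = 156 and Qs = 4·7 - 4 = 24.
The quantity actually transacted is the short side, supply: 24.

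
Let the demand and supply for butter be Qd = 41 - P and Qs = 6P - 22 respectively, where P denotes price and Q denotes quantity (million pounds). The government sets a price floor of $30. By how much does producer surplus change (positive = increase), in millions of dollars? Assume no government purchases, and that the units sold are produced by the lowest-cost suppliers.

Equilibrium: 41 - P = 6P - 22, so 63 = 7P and P* = 9, Q* = 32.
Because the floor (30) lies above the market-clearing price, it is binding.
At P = 30: Qd = 41 - 30 = 11 and Qs = 6·30 - 22 = 158.
Producer surplus without the control is ½ · (9 - 11/3) · 32 = 256/3.
With the floor, 11 units are sold at 30. The supply price at Q = 11 is 5.5, so PS = ½ · [(30 - 11/3) + (30 - 5.5)] · 11 = 3355/12.
Change in producer surplus = 3355/12 - 256/3 = 194.25.

194.25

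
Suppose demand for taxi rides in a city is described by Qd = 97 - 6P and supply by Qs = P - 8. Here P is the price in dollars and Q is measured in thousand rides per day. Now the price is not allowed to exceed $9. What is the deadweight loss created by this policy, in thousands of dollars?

Equilibrium: 97 - 6P = P - 8, so 105 = 7P and P* = 15, Q* = 7.
Because the ceiling (9) lies below the market-clearing price, it is binding.
At P = 9: Qd = 97 - 6·9 = 43 and Qs = 9 - 8 = 1.
Quantity traded falls to 1. At Q = 1 the demand price is (97 - 1)/6 = 16 and the supply price is 8 + 1 = 9.
Deadweight loss = ½ · (16 - 9) · (7 - 1) = ½ · 7 · 6 = 21.

21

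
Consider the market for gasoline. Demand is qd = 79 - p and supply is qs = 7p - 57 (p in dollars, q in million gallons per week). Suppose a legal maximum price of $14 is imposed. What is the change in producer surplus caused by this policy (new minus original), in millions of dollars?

Setting quantity demanded equal to quantity supplied, 79 - p = 7p - 57, gives p* = 17 and q* = 62.
Because the ceiling (14) lies below the market-clearing price, it is binding.
At p = 14: qd = 79 - 14 = 65 and qs = 7·14 - 57 = 41.
Producer surplus without the control is ½ · (17 - 57/7) · 62 = 1922/7.
With the ceiling, producers sell 41 units at 14, so PS = ½ · (14 - 57/7) · 41 = 1681/14.
Change in producer surplus = 1681/14 - 1922/7 = -154.5.

-154.5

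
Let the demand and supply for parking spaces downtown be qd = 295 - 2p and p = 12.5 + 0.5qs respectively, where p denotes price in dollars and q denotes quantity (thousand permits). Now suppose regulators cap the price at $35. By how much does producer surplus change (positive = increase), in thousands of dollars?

Rearranging supply gives qs = 2p - 25. Equilibrium: 295 - 2p = 2p - 25, so 320 = 4p and p* = 80, q* = 135.
Since 35 < 80, the ceiling is binding.
At p = 35: qd = 295 - 2·35 = 225 and qs = 2·35 - 25 = 45.
Producer surplus without the control is ½ · (80 - 12.5) · 135 = 4556.25.
With the ceiling, producers sell 45 units at 35, so PS = ½ · (35 - 12.5) · 45 = 506.25.
Change in producer surplus = 506.25 - 4556.25 = -4050.

-4050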